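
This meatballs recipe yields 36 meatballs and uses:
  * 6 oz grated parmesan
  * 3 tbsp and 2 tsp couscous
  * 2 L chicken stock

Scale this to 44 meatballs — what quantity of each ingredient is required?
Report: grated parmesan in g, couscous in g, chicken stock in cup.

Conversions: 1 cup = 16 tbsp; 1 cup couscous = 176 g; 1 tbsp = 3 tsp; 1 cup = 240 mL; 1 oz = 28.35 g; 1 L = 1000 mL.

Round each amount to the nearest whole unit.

Scaling factor: 44/36 = 11/9.
grated parmesan: 6 oz × 11/9 × 28.35 g/oz ≈ 208 g
couscous: (3 tbsp + 2 tsp = 11/3 tbsp) × 11/9 ÷ 16 tbsp/cup × 176 g/cup ≈ 49 g
chicken stock: 2 L × 11/9 × 1000 mL/L ÷ 240 mL/cup ≈ 10 cup

grated parmesan: 208 g; couscous: 49 g; chicken stock: 10 cup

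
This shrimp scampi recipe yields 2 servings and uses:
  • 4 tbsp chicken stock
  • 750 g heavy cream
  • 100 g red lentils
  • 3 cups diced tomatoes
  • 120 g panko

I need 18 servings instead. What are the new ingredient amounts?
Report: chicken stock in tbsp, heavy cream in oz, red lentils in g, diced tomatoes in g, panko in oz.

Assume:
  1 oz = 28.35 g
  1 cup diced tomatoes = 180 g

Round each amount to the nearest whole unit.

Scaling factor: 18/2 = 9.
chicken stock: 4 tbsp × 9 = 36 tbsp
heavy cream: 750 g × 9 ÷ 28.35 g/oz ≈ 238 oz
red lentils: 100 g × 9 = 900 g
diced tomatoes: 3 cup × 9 × 180 g/cup = 4860 g
panko: 120 g × 9 ÷ 28.35 g/oz ≈ 38 oz

chicken stock: 36 tbsp; heavy cream: 238 oz; red lentils: 900 g; diced tomatoes: 4860 g; panko: 38 oz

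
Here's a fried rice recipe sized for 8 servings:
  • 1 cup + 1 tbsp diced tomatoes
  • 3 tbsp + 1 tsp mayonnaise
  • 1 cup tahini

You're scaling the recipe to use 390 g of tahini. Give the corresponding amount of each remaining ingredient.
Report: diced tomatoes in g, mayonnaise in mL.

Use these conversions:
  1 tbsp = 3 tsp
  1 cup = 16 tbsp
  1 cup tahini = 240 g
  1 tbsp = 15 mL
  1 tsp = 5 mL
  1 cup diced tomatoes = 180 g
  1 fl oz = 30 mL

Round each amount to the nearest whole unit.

The original recipe has 240 g of tahini, so the scaling factor is 390 ÷ 240 = 13/8 = 1.625.
diced tomatoes: (1 cup + 1 tbsp = 1.0625 cup) × 13/8 × 180 g/cup ≈ 311 g
mayonnaise: (3 tbsp + 1 tsp = 10/3 tbsp) × 13/8 × 15 mL/tbsp ≈ 81 mL

diced tomatoes: 311 g; mayonnaise: 81 mL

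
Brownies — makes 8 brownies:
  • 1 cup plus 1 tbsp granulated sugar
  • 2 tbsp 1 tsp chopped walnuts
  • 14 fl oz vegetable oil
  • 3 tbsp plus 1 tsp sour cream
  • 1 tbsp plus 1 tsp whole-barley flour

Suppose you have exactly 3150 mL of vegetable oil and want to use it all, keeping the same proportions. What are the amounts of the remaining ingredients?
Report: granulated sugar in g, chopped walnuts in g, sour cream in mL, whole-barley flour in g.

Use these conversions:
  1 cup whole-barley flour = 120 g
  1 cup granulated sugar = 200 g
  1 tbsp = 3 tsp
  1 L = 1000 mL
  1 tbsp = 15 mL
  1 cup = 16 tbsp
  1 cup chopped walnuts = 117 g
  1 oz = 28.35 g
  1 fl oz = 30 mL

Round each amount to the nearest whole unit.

granulated sugar: 1594 g; chopped walnuts: 128 g; sour cream: 375 mL; whole-barley flour: 75 g

The original recipe has 420 mL of vegetable oil, so the scaling factor is 3150 ÷ 420 = 15/2 = 7.5.
granulated sugar: (1 cup + 1 tbsp = 1.0625 cup) × 15/2 × 200 g/cup ≈ 1594 g
chopped walnuts: (2 tbsp + 1 tsp = 7/3 tbsp) × 15/2 ÷ 16 tbsp/cup × 117 g/cup ≈ 128 g
sour cream: (3 tbsp + 1 tsp = 10/3 tbsp) × 15/2 × 15 mL/tbsp = 375 mL
whole-barley flour: (1 tbsp + 1 tsp = 4/3 tbsp) × 15/2 ÷ 16 tbsp/cup × 120 g/cup = 75 g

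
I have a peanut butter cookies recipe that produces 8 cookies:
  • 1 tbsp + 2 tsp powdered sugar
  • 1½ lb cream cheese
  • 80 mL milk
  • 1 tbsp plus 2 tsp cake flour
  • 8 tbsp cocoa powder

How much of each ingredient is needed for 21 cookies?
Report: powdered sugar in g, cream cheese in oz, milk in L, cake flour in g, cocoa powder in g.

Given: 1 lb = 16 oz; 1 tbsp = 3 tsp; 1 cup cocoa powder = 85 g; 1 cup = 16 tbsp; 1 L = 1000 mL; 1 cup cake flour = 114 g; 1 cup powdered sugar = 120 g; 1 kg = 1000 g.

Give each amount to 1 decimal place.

powdered sugar: 32.8 g; cream cheese: 63.0 oz; milk: 0.2 L; cake flour: 31.2 g; cocoa powder: 111.6 g

Scaling factor: 21/8 = 2.625.
powdered sugar: (1 tbsp + 2 tsp = 5/3 tbsp) × 21/8 ÷ 16 tbsp/cup × 120 g/cup ≈ 32.8 g
cream cheese: 1.5 lb × 21/8 × 16 oz/lb = 63.0 oz
milk: 80 mL × 21/8 ÷ 1000 mL/L ≈ 0.2 L
cake flour: (1 tbsp + 2 tsp = 5/3 tbsp) × 21/8 ÷ 16 tbsp/cup × 114 g/cup ≈ 31.2 g
cocoa powder: 8 tbsp × 21/8 ÷ 16 tbsp/cup × 85 g/cup ≈ 111.6 g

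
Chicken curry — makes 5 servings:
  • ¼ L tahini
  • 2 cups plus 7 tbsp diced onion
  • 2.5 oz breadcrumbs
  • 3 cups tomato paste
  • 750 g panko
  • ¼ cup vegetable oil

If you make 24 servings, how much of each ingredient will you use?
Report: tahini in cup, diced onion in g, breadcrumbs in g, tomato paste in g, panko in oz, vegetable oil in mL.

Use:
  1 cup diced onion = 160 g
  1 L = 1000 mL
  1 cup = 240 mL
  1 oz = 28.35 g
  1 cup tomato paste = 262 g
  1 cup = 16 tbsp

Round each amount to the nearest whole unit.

tahini: 5 cup; diced onion: 1872 g; breadcrumbs: 340 g; tomato paste: 3773 g; panko: 127 oz; vegetable oil: 288 mL

Scaling factor: 24/5 = 4.8.
tahini: 0.25 L × 24/5 × 1000 mL/L ÷ 240 mL/cup = 5 cup
diced onion: (2 cup + 7 tbsp = 2.4375 cup) × 24/5 × 160 g/cup = 1872 g
breadcrumbs: 2.5 oz × 24/5 × 28.35 g/oz ≈ 340 g
tomato paste: 3 cup × 24/5 × 262 g/cup ≈ 3773 g
panko: 750 g × 24/5 ÷ 28.35 g/oz ≈ 127 oz
vegetable oil: 0.25 cup × 24/5 × 240 mL/cup = 288 mL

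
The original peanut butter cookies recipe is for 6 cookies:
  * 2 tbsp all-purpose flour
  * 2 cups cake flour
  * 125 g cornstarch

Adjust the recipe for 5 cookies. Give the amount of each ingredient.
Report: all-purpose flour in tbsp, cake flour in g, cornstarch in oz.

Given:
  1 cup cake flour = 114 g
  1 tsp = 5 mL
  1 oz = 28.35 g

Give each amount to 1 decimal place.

all-purpose flour: 1.7 tbsp; cake flour: 190.0 g; cornstarch: 3.7 oz

Scaling factor: 5/6.
all-purpose flour: 2 tbsp × 5/6 ≈ 1.7 tbsp
cake flour: 2 cup × 5/6 × 114 g/cup = 190.0 g
cornstarch: 125 g × 5/6 ÷ 28.35 g/oz ≈ 3.7 oz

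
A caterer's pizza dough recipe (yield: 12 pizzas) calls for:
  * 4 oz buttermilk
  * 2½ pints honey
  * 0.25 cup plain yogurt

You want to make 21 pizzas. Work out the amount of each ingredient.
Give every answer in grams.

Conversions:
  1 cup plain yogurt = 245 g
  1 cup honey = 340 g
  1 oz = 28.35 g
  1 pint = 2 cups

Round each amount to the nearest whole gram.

buttermilk: 198 g; honey: 2975 g; plain yogurt: 107 g

Scaling factor: 21/12 = 7/4 = 1.75.
buttermilk: 4 oz × 7/4 × 28.35 g/oz ≈ 198 g
honey: 2.5 pint × 7/4 × 2 cup/pint × 340 g/cup = 2975 g
plain yogurt: 0.25 cup × 7/4 × 245 g/cup ≈ 107 g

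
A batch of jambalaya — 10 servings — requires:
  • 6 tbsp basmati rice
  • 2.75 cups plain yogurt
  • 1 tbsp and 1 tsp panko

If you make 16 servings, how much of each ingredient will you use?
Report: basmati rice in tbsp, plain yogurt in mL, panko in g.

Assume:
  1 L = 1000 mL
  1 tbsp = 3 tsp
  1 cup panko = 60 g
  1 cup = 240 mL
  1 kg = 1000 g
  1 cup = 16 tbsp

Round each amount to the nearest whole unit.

Scaling factor: 16/10 = 8/5 = 1.6.
basmati rice: 6 tbsp × 8/5 ≈ 10 tbsp
plain yogurt: 2.75 cup × 8/5 × 240 mL/cup = 1056 mL
panko: (1 tbsp + 1 tsp = 4/3 tbsp) × 8/5 ÷ 16 tbsp/cup × 60 g/cup = 8 g

basmati rice: 10 tbsp; plain yogurt: 1056 mL; panko: 8 g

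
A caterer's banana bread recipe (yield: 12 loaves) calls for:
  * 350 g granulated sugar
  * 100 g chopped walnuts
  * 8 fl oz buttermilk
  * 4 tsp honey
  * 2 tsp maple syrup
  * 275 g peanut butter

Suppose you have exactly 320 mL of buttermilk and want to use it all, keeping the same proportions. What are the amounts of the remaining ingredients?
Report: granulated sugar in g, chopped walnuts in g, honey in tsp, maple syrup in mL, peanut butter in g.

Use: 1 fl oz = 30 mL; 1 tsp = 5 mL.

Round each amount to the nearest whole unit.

granulated sugar: 467 g; chopped walnuts: 133 g; honey: 5 tsp; maple syrup: 13 mL; peanut butter: 367 g

The original recipe has 240 mL of buttermilk, so the scaling factor is 320 ÷ 240 = 4/3.
granulated sugar: 350 g × 4/3 ≈ 467 g
chopped walnuts: 100 g × 4/3 ≈ 133 g
honey: 4 tsp × 4/3 ≈ 5 tsp
maple syrup: 2 tsp × 4/3 × 5 mL/tsp ≈ 13 mL
peanut butter: 275 g × 4/3 ≈ 367 g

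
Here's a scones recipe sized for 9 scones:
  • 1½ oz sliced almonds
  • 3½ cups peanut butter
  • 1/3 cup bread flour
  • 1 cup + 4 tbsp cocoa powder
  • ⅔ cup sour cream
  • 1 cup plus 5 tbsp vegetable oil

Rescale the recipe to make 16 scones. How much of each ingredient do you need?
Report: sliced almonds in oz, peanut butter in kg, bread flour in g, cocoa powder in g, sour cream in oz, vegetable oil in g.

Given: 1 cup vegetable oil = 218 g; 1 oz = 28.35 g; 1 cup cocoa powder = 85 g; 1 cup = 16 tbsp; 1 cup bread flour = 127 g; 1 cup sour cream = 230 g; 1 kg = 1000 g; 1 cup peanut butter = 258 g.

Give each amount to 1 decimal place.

Scaling factor: 16/9.
sliced almonds: 1.5 oz × 16/9 ≈ 2.7 oz
peanut butter: 3.5 cup × 16/9 × 258 g/cup ÷ 1000 g/kg ≈ 1.6 kg
bread flour: 1/3 cup × 16/9 × 127 g/cup ≈ 75.3 g
cocoa powder: (1 cup + 4 tbsp = 1.25 cup) × 16/9 × 85 g/cup ≈ 188.9 g
sour cream: 2/3 cup × 16/9 × 230 g/cup ÷ 28.35 g/oz ≈ 9.6 oz
vegetable oil: (1 cup + 5 tbsp = 1.3125 cup) × 16/9 × 218 g/cup ≈ 508.7 g

sliced almonds: 2.7 oz; peanut butter: 1.6 kg; bread flour: 75.3 g; cocoa powder: 188.9 g; sour cream: 9.6 oz; vegetable oil: 508.7 g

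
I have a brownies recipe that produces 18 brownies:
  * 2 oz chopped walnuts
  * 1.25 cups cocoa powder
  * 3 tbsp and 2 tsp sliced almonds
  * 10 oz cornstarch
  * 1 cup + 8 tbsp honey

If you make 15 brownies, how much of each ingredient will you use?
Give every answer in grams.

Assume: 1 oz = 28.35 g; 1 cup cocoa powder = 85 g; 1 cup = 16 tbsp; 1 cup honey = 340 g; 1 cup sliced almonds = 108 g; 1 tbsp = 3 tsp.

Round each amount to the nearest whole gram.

chopped walnuts: 47 g; cocoa powder: 89 g; sliced almonds: 21 g; cornstarch: 236 g; honey: 425 g

Scaling factor: 15/18 = 5/6.
chopped walnuts: 2 oz × 5/6 × 28.35 g/oz ≈ 47 g
cocoa powder: 1.25 cup × 5/6 × 85 g/cup ≈ 89 g
sliced almonds: (3 tbsp + 2 tsp = 11/3 tbsp) × 5/6 ÷ 16 tbsp/cup × 108 g/cup ≈ 21 g
cornstarch: 10 oz × 5/6 × 28.35 g/oz ≈ 236 g
honey: (1 cup + 8 tbsp = 1.5 cup) × 5/6 × 340 g/cup = 425 g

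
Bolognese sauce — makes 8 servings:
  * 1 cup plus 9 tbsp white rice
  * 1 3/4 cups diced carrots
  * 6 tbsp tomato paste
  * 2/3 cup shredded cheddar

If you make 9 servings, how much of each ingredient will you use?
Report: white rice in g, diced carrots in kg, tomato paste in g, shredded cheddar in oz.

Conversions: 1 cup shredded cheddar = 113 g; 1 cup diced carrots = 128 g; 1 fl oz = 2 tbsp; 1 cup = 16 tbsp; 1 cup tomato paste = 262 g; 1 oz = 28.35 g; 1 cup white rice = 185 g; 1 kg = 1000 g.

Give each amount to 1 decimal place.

white rice: 325.2 g; diced carrots: 0.3 kg; tomato paste: 110.5 g; shredded cheddar: 3.0 oz

Scaling factor: 9/8 = 1.125.
white rice: (1 cup + 9 tbsp = 1.5625 cup) × 9/8 × 185 g/cup ≈ 325.2 g
diced carrots: 1.75 cup × 9/8 × 128 g/cup ÷ 1000 g/kg ≈ 0.3 kg
tomato paste: 6 tbsp × 9/8 ÷ 16 tbsp/cup × 262 g/cup ≈ 110.5 g
shredded cheddar: 2/3 cup × 9/8 × 113 g/cup ÷ 28.35 g/oz ≈ 3.0 oz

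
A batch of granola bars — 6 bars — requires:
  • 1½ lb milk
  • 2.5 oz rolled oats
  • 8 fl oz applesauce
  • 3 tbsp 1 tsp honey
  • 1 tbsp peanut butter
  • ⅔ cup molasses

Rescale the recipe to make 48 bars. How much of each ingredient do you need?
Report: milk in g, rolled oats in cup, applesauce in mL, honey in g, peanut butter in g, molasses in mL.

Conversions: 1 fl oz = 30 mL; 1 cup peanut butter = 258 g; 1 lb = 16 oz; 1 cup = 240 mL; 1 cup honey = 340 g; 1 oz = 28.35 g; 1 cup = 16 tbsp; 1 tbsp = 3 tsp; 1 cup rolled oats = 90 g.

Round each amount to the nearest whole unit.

Scaling factor: 48/6 = 8.
milk: 1.5 lb × 8 × 16 oz/lb × 28.35 g/oz ≈ 5443 g
rolled oats: 2.5 oz × 8 × 28.35 g/oz ÷ 90 g/cup ≈ 6 cup
applesauce: 8 fl oz × 8 × 30 mL/fl oz = 1920 mL
honey: (3 tbsp + 1 tsp = 10/3 tbsp) × 8 ÷ 16 tbsp/cup × 340 g/cup ≈ 567 g
peanut butter: 1 tbsp × 8 ÷ 16 tbsp/cup × 258 g/cup = 129 g
molasses: 2/3 cup × 8 × 240 mL/cup = 1280 mL

milk: 5443 g; rolled oats: 6 cup; applesauce: 1920 mL; honey: 567 g; peanut butter: 129 g; molasses: 1280 mL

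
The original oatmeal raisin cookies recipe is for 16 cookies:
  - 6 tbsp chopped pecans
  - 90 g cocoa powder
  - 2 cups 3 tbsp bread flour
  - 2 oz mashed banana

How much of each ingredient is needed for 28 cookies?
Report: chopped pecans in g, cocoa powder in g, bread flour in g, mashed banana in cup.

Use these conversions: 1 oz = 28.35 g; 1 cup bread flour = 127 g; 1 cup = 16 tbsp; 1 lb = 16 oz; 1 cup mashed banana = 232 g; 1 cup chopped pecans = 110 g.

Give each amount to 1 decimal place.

chopped pecans: 72.2 g; cocoa powder: 157.5 g; bread flour: 486.2 g; mashed banana: 0.4 cup

Scaling factor: 28/16 = 7/4 = 1.75.
chopped pecans: 6 tbsp × 7/4 ÷ 16 tbsp/cup × 110 g/cup ≈ 72.2 g
cocoa powder: 90 g × 7/4 = 157.5 g
bread flour: (2 cup + 3 tbsp = 2.1875 cup) × 7/4 × 127 g/cup ≈ 486.2 g
mashed banana: 2 oz × 7/4 × 28.35 g/oz ÷ 232 g/cup ≈ 0.4 cup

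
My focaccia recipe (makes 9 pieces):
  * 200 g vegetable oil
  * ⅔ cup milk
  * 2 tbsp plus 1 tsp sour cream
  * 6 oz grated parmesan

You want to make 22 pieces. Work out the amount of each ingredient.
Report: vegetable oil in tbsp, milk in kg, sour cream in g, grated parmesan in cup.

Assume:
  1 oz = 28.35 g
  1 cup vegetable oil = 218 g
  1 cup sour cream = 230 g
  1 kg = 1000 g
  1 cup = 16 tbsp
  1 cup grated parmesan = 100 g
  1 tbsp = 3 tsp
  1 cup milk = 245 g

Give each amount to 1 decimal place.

vegetable oil: 35.9 tbsp; milk: 0.4 kg; sour cream: 82.0 g; grated parmesan: 4.2 cup

Scaling factor: 22/9.
vegetable oil: 200 g × 22/9 ÷ 218 g/cup × 16 tbsp/cup ≈ 35.9 tbsp
milk: 2/3 cup × 22/9 × 245 g/cup ÷ 1000 g/kg ≈ 0.4 kg
sour cream: (2 tbsp + 1 tsp = 7/3 tbsp) × 22/9 ÷ 16 tbsp/cup × 230 g/cup ≈ 82.0 g
grated parmesan: 6 oz × 22/9 × 28.35 g/oz ÷ 100 g/cup ≈ 4.2 cup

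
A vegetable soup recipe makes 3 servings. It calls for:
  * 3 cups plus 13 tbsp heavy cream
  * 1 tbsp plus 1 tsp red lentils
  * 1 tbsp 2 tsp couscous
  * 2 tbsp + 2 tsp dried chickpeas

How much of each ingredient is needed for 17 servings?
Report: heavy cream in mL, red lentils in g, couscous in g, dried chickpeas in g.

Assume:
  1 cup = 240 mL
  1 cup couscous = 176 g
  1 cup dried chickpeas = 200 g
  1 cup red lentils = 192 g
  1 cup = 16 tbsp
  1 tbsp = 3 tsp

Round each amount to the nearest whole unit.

Scaling factor: 17/3.
heavy cream: (3 cup + 13 tbsp = 3.8125 cup) × 17/3 × 240 mL/cup = 5185 mL
red lentils: (1 tbsp + 1 tsp = 4/3 tbsp) × 17/3 ÷ 16 tbsp/cup × 192 g/cup ≈ 91 g
couscous: (1 tbsp + 2 tsp = 5/3 tbsp) × 17/3 ÷ 16 tbsp/cup × 176 g/cup ≈ 104 g
dried chickpeas: (2 tbsp + 2 tsp = 8/3 tbsp) × 17/3 ÷ 16 tbsp/cup × 200 g/cup ≈ 189 g

heavy cream: 5185 mL; red lentils: 91 g; couscous: 104 g; dried chickpeas: 189 g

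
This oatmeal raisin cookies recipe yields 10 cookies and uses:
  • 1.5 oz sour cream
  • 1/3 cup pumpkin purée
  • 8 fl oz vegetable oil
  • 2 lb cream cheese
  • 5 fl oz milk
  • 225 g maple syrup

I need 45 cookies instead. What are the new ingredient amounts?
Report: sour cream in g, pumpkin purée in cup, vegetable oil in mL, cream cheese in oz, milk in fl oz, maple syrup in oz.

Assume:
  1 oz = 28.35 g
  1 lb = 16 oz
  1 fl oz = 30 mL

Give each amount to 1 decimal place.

sour cream: 191.4 g; pumpkin purée: 1.5 cup; vegetable oil: 1080.0 mL; cream cheese: 144.0 oz; milk: 22.5 fl oz; maple syrup: 35.7 oz

Scaling factor: 45/10 = 9/2 = 4.5.
sour cream: 1.5 oz × 9/2 × 28.35 g/oz ≈ 191.4 g
pumpkin purée: 1/3 cup × 9/2 = 1.5 cup
vegetable oil: 8 fl oz × 9/2 × 30 mL/fl oz = 1080.0 mL
cream cheese: 2 lb × 9/2 × 16 oz/lb = 144.0 oz
milk: 5 fl oz × 9/2 = 22.5 fl oz
maple syrup: 225 g × 9/2 ÷ 28.35 g/oz ≈ 35.7 oz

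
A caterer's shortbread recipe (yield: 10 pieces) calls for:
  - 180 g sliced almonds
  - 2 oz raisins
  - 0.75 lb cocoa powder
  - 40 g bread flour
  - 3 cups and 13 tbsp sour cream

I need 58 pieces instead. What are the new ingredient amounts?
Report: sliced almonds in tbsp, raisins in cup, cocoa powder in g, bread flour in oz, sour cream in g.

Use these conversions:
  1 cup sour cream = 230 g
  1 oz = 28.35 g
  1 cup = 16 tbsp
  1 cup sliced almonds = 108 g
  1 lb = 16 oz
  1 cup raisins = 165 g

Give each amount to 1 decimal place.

Scaling factor: 58/10 = 29/5 = 5.8.
sliced almonds: 180 g × 29/5 ÷ 108 g/cup × 16 tbsp/cup ≈ 154.7 tbsp
raisins: 2 oz × 29/5 × 28.35 g/oz ÷ 165 g/cup ≈ 2.0 cup
cocoa powder: 0.75 lb × 29/5 × 16 oz/lb × 28.35 g/oz ≈ 1973.2 g
bread flour: 40 g × 29/5 ÷ 28.35 g/oz ≈ 8.2 oz
sour cream: (3 cup + 13 tbsp = 3.8125 cup) × 29/5 × 230 g/cup ≈ 5085.9 g

sliced almonds: 154.7 tbsp; raisins: 2.0 cup; cocoa powder: 1973.2 g; bread flour: 8.2 oz; sour cream: 5085.9 g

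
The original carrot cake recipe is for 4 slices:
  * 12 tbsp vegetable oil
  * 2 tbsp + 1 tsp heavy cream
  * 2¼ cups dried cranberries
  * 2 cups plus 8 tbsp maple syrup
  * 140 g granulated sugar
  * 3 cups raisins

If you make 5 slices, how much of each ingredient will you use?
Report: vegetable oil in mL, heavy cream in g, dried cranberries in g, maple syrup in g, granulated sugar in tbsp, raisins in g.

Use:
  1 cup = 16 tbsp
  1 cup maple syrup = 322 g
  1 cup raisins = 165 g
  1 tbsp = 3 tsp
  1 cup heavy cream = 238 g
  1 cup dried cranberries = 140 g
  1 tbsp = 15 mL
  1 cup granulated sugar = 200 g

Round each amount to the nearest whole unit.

Scaling factor: 5/4 = 1.25.
vegetable oil: 12 tbsp × 5/4 × 15 mL/tbsp = 225 mL
heavy cream: (2 tbsp + 1 tsp = 7/3 tbsp) × 5/4 ÷ 16 tbsp/cup × 238 g/cup ≈ 43 g
dried cranberries: 2.25 cup × 5/4 × 140 g/cup ≈ 394 g
maple syrup: (2 cup + 8 tbsp = 2.5 cup) × 5/4 × 322 g/cup ≈ 1006 g
granulated sugar: 140 g × 5/4 ÷ 200 g/cup × 16 tbsp/cup = 14 tbsp
raisins: 3 cup × 5/4 × 165 g/cup ≈ 619 g

vegetable oil: 225 mL; heavy cream: 43 g; dried cranberries: 394 g; maple syrup: 1006 g; granulated sugar: 14 tbsp; raisins: 619 g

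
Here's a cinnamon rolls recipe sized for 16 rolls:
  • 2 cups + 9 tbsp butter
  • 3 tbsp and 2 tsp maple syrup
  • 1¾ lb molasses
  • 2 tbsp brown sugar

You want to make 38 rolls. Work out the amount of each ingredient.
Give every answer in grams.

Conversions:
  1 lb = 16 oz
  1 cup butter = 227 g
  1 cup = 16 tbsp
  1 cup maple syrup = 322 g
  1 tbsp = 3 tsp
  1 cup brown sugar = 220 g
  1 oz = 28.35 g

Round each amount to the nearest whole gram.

Scaling factor: 38/16 = 19/8 = 2.375.
butter: (2 cup + 9 tbsp = 2.5625 cup) × 19/8 × 227 g/cup ≈ 1382 g
maple syrup: (3 tbsp + 2 tsp = 11/3 tbsp) × 19/8 ÷ 16 tbsp/cup × 322 g/cup ≈ 175 g
molasses: 1.75 lb × 19/8 × 16 oz/lb × 28.35 g/oz ≈ 1885 g
brown sugar: 2 tbsp × 19/8 ÷ 16 tbsp/cup × 220 g/cup ≈ 65 g

butter: 1382 g; maple syrup: 175 g; molasses: 1885 g; brown sugar: 65 g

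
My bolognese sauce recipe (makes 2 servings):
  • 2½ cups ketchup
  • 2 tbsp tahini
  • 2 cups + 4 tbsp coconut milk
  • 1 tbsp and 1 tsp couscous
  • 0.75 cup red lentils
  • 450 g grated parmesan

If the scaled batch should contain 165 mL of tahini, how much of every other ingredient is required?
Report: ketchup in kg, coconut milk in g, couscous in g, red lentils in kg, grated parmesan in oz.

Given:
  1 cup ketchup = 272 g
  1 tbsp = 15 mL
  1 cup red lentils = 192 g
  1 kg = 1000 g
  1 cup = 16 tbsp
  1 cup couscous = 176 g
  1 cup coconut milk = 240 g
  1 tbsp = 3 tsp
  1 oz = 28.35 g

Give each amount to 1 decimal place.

The original recipe has 30 mL of tahini, so the scaling factor is 165 ÷ 30 = 11/2 = 5.5.
ketchup: 2.5 cup × 11/2 × 272 g/cup ÷ 1000 g/kg ≈ 3.7 kg
coconut milk: (2 cup + 4 tbsp = 2.25 cup) × 11/2 × 240 g/cup = 2970.0 g
couscous: (1 tbsp + 1 tsp = 4/3 tbsp) × 11/2 ÷ 16 tbsp/cup × 176 g/cup ≈ 80.7 g
red lentils: 0.75 cup × 11/2 × 192 g/cup ÷ 1000 g/kg ≈ 0.8 kg
grated parmesan: 450 g × 11/2 ÷ 28.35 g/oz ≈ 87.3 oz

ketchup: 3.7 kg; coconut milk: 2970.0 g; couscous: 80.7 g; red lentils: 0.8 kg; grated parmesan: 87.3 oz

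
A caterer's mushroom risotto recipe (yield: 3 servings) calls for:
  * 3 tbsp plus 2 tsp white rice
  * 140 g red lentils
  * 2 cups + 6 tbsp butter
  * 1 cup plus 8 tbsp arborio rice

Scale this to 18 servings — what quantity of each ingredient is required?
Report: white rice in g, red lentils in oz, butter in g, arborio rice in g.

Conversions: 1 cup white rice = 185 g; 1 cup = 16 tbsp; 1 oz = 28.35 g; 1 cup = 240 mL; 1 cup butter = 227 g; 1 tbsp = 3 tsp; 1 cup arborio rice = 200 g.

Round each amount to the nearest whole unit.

Scaling factor: 18/3 = 6.
white rice: (3 tbsp + 2 tsp = 11/3 tbsp) × 6 ÷ 16 tbsp/cup × 185 g/cup ≈ 254 g
red lentils: 140 g × 6 ÷ 28.35 g/oz ≈ 30 oz
butter: (2 cup + 6 tbsp = 2.375 cup) × 6 × 227 g/cup ≈ 3235 g
arborio rice: (1 cup + 8 tbsp = 1.5 cup) × 6 × 200 g/cup = 1800 g

white rice: 254 g; red lentils: 30 oz; butter: 3235 g; arborio rice: 1800 g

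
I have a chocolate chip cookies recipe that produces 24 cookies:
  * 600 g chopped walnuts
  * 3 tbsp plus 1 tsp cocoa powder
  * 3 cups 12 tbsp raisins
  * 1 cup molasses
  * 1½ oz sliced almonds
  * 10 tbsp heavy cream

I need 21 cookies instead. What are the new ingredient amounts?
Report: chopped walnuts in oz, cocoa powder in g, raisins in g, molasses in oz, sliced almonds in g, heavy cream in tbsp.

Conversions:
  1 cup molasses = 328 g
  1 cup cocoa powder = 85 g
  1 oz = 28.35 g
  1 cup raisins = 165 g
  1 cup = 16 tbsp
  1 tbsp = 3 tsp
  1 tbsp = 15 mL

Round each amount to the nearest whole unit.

chopped walnuts: 19 oz; cocoa powder: 15 g; raisins: 541 g; molasses: 10 oz; sliced almonds: 37 g; heavy cream: 9 tbsp

Scaling factor: 21/24 = 7/8 = 0.875.
chopped walnuts: 600 g × 7/8 ÷ 28.35 g/oz ≈ 19 oz
cocoa powder: (3 tbsp + 1 tsp = 10/3 tbsp) × 7/8 ÷ 16 tbsp/cup × 85 g/cup ≈ 15 g
raisins: (3 cup + 12 tbsp = 3.75 cup) × 7/8 × 165 g/cup ≈ 541 g
molasses: 1 cup × 7/8 × 328 g/cup ÷ 28.35 g/oz ≈ 10 oz
sliced almonds: 1.5 oz × 7/8 × 28.35 g/oz ≈ 37 g
heavy cream: 10 tbsp × 7/8 ≈ 9 tbsp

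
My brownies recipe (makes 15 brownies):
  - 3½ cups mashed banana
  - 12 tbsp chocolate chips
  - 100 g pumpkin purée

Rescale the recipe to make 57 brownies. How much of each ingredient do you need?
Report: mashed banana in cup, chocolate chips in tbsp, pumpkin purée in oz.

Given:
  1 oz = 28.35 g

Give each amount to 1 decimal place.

mashed banana: 13.3 cup; chocolate chips: 45.6 tbsp; pumpkin purée: 13.4 oz

Scaling factor: 57/15 = 19/5 = 3.8.
mashed banana: 3.5 cup × 19/5 = 13.3 cup
chocolate chips: 12 tbsp × 19/5 = 45.6 tbsp
pumpkin purée: 100 g × 19/5 ÷ 28.35 g/oz ≈ 13.4 oz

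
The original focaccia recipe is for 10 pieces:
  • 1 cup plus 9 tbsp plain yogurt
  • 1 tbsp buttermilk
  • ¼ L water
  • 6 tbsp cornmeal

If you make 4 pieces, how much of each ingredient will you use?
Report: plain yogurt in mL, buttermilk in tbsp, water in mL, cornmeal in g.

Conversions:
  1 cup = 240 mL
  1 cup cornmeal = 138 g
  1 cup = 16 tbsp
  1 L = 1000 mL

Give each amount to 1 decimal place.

plain yogurt: 150.0 mL; buttermilk: 0.4 tbsp; water: 100.0 mL; cornmeal: 20.7 g

Scaling factor: 4/10 = 2/5 = 0.4.
plain yogurt: (1 cup + 9 tbsp = 1.5625 cup) × 2/5 × 240 mL/cup = 150.0 mL
buttermilk: 1 tbsp × 2/5 = 0.4 tbsp
water: 0.25 L × 2/5 × 1000 mL/L = 100.0 mL
cornmeal: 6 tbsp × 2/5 ÷ 16 tbsp/cup × 138 g/cup = 20.7 g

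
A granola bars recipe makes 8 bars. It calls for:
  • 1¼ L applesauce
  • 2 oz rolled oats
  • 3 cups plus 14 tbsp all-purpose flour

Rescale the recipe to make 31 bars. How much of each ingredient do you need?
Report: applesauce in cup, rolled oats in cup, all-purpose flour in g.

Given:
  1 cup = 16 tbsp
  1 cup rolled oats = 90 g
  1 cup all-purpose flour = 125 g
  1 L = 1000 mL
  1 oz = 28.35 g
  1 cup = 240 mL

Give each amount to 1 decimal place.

applesauce: 20.2 cup; rolled oats: 2.4 cup; all-purpose flour: 1877.0 g

Scaling factor: 31/8 = 3.875.
applesauce: 1.25 L × 31/8 × 1000 mL/L ÷ 240 mL/cup ≈ 20.2 cup
rolled oats: 2 oz × 31/8 × 28.35 g/oz ÷ 90 g/cup ≈ 2.4 cup
all-purpose flour: (3 cup + 14 tbsp = 3.875 cup) × 31/8 × 125 g/cup ≈ 1877.0 g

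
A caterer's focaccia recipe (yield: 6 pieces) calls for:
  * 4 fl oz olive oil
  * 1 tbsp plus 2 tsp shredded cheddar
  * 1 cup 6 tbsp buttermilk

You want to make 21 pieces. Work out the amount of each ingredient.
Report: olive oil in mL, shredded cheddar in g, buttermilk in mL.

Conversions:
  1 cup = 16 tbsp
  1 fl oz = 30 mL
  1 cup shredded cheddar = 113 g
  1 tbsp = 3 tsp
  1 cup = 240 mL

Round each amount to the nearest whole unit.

olive oil: 420 mL; shredded cheddar: 41 g; buttermilk: 1155 mL

Scaling factor: 21/6 = 7/2 = 3.5.
olive oil: 4 fl oz × 7/2 × 30 mL/fl oz = 420 mL
shredded cheddar: (1 tbsp + 2 tsp = 5/3 tbsp) × 7/2 ÷ 16 tbsp/cup × 113 g/cup ≈ 41 g
buttermilk: (1 cup + 6 tbsp = 1.375 cup) × 7/2 × 240 mL/cup = 1155 mL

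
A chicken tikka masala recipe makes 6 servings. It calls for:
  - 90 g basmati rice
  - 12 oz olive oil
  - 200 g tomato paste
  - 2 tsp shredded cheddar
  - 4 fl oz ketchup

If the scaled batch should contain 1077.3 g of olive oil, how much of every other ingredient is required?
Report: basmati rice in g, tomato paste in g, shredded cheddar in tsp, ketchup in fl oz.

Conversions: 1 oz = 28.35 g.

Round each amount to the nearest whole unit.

basmati rice: 285 g; tomato paste: 633 g; shredded cheddar: 6 tsp; ketchup: 13 fl oz

The original recipe has 340.2 g of olive oil, so the scaling factor is 1077.3 ÷ 340.2 = 19/6.
basmati rice: 90 g × 19/6 = 285 g
tomato paste: 200 g × 19/6 ≈ 633 g
shredded cheddar: 2 tsp × 19/6 ≈ 6 tsp
ketchup: 4 fl oz × 19/6 ≈ 13 fl oz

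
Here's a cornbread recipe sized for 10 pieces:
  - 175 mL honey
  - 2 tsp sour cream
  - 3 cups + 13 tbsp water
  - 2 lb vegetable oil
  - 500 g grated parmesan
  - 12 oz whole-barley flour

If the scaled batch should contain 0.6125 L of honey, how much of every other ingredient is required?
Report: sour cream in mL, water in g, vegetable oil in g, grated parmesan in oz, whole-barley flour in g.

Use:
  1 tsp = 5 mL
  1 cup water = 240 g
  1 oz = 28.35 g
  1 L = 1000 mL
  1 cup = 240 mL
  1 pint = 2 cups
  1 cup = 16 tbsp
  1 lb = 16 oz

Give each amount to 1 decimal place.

sour cream: 35.0 mL; water: 3202.5 g; vegetable oil: 3175.2 g; grated parmesan: 61.7 oz; whole-barley flour: 1190.7 g

The original recipe has 0.175 L of honey, so the scaling factor is 0.6125 ÷ 0.175 = 7/2 = 3.5.
sour cream: 2 tsp × 7/2 × 5 mL/tsp = 35.0 mL
water: (3 cup + 13 tbsp = 3.8125 cup) × 7/2 × 240 g/cup = 3202.5 g
vegetable oil: 2 lb × 7/2 × 16 oz/lb × 28.35 g/oz = 3175.2 g
grated parmesan: 500 g × 7/2 ÷ 28.35 g/oz ≈ 61.7 oz
whole-barley flour: 12 oz × 7/2 × 28.35 g/oz = 1190.7 g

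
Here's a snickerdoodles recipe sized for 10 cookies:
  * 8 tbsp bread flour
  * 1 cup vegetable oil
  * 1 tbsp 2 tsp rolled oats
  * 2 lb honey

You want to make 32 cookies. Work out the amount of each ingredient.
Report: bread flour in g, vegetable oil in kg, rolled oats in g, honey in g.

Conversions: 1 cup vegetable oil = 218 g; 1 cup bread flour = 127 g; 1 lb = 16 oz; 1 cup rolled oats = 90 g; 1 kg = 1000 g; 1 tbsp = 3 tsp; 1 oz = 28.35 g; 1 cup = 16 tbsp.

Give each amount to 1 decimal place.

bread flour: 203.2 g; vegetable oil: 0.7 kg; rolled oats: 30.0 g; honey: 2903.0 g

Scaling factor: 32/10 = 16/5 = 3.2.
bread flour: 8 tbsp × 16/5 ÷ 16 tbsp/cup × 127 g/cup = 203.2 g
vegetable oil: 1 cup × 16/5 × 218 g/cup ÷ 1000 g/kg ≈ 0.7 kg
rolled oats: (1 tbsp + 2 tsp = 5/3 tbsp) × 16/5 ÷ 16 tbsp/cup × 90 g/cup = 30.0 g
honey: 2 lb × 16/5 × 16 oz/lb × 28.35 g/oz ≈ 2903.0 g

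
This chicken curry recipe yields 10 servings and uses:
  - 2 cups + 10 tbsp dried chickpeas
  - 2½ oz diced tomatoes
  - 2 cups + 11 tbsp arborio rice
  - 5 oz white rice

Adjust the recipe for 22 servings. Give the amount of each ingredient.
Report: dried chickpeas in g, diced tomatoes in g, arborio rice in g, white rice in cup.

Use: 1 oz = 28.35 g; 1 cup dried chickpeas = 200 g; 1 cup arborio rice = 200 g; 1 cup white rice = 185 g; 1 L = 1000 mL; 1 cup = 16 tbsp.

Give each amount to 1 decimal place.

Scaling factor: 22/10 = 11/5 = 2.2.
dried chickpeas: (2 cup + 10 tbsp = 2.625 cup) × 11/5 × 200 g/cup = 1155.0 g
diced tomatoes: 2.5 oz × 11/5 × 28.35 g/oz ≈ 155.9 g
arborio rice: (2 cup + 11 tbsp = 2.6875 cup) × 11/5 × 200 g/cup = 1182.5 g
white rice: 5 oz × 11/5 × 28.35 g/oz ÷ 185 g/cup ≈ 1.7 cup

dried chickpeas: 1155.0 g; diced tomatoes: 155.9 g; arborio rice: 1182.5 g; white rice: 1.7 cup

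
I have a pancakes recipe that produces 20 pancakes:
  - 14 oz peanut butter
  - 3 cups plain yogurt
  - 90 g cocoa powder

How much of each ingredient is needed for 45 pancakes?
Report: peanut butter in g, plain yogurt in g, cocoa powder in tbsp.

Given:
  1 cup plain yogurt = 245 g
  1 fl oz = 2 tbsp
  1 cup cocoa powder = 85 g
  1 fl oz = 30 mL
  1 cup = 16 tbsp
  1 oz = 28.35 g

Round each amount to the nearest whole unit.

Scaling factor: 45/20 = 9/4 = 2.25.
peanut butter: 14 oz × 9/4 × 28.35 g/oz ≈ 893 g
plain yogurt: 3 cup × 9/4 × 245 g/cup ≈ 1654 g
cocoa powder: 90 g × 9/4 ÷ 85 g/cup × 16 tbsp/cup ≈ 38 tbsp

peanut butter: 893 g; plain yogurt: 1654 g; cocoa powder: 38 tbsp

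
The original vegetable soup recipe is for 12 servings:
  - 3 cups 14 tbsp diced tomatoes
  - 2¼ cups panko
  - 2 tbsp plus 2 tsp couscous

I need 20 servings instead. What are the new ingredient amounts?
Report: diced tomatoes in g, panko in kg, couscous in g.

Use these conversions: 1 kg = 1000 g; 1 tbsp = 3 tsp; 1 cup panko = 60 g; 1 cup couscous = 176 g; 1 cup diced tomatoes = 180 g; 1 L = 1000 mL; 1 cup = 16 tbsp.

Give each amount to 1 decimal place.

diced tomatoes: 1162.5 g; panko: 0.2 kg; couscous: 48.9 g

Scaling factor: 20/12 = 5/3.
diced tomatoes: (3 cup + 14 tbsp = 3.875 cup) × 5/3 × 180 g/cup = 1162.5 g
panko: 2.25 cup × 5/3 × 60 g/cup ÷ 1000 g/kg ≈ 0.2 kg
couscous: (2 tbsp + 2 tsp = 8/3 tbsp) × 5/3 ÷ 16 tbsp/cup × 176 g/cup ≈ 48.9 g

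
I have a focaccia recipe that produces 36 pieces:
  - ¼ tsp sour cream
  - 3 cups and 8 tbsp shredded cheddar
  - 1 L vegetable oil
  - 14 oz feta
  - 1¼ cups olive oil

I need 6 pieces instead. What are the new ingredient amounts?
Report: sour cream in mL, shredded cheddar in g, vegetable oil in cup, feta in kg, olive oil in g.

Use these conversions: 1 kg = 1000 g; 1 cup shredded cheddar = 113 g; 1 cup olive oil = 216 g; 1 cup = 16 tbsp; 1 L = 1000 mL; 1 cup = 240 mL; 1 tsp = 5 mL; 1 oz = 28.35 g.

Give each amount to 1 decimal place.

Scaling factor: 6/36 = 1/6.
sour cream: 0.25 tsp × 1/6 × 5 mL/tsp ≈ 0.2 mL
shredded cheddar: (3 cup + 8 tbsp = 3.5 cup) × 1/6 × 113 g/cup ≈ 65.9 g
vegetable oil: 1 L × 1/6 × 1000 mL/L ÷ 240 mL/cup ≈ 0.7 cup
feta: 14 oz × 1/6 × 28.35 g/oz ÷ 1000 g/kg ≈ 0.1 kg
olive oil: 1.25 cup × 1/6 × 216 g/cup = 45.0 g

sour cream: 0.2 mL; shredded cheddar: 65.9 g; vegetable oil: 0.7 cup; feta: 0.1 kg; olive oil: 45.0 g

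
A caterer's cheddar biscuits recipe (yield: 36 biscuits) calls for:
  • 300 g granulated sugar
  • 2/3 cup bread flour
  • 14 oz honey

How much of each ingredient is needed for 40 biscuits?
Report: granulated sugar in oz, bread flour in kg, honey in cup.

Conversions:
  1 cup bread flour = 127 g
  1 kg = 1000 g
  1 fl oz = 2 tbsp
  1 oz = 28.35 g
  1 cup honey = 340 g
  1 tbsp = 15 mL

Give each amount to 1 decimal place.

granulated sugar: 11.8 oz; bread flour: 0.1 kg; honey: 1.3 cup

Scaling factor: 40/36 = 10/9.
granulated sugar: 300 g × 10/9 ÷ 28.35 g/oz ≈ 11.8 oz
bread flour: 2/3 cup × 10/9 × 127 g/cup ÷ 1000 g/kg ≈ 0.1 kg
honey: 14 oz × 10/9 × 28.35 g/oz ÷ 340 g/cup ≈ 1.3 cup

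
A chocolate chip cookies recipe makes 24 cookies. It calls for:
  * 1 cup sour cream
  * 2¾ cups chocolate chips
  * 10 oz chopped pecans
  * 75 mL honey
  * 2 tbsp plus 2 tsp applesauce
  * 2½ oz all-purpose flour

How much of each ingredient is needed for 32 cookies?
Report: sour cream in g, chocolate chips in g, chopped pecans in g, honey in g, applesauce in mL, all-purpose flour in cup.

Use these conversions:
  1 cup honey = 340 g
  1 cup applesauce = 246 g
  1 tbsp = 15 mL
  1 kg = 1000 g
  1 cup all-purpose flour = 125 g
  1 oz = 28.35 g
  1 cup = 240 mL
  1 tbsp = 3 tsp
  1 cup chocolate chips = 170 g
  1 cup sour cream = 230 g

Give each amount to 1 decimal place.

Scaling factor: 32/24 = 4/3.
sour cream: 1 cup × 4/3 × 230 g/cup ≈ 306.7 g
chocolate chips: 2.75 cup × 4/3 × 170 g/cup ≈ 623.3 g
chopped pecans: 10 oz × 4/3 × 28.35 g/oz = 378.0 g
honey: 75 mL × 4/3 ÷ 240 mL/cup × 340 g/cup ≈ 141.7 g
applesauce: (2 tbsp + 2 tsp = 8/3 tbsp) × 4/3 × 15 mL/tbsp ≈ 53.3 mL
all-purpose flour: 2.5 oz × 4/3 × 28.35 g/oz ÷ 125 g/cup ≈ 0.8 cup

sour cream: 306.7 g; chocolate chips: 623.3 g; chopped pecans: 378.0 g; honey: 141.7 g; applesauce: 53.3 mL; all-purpose flour: 0.8 cup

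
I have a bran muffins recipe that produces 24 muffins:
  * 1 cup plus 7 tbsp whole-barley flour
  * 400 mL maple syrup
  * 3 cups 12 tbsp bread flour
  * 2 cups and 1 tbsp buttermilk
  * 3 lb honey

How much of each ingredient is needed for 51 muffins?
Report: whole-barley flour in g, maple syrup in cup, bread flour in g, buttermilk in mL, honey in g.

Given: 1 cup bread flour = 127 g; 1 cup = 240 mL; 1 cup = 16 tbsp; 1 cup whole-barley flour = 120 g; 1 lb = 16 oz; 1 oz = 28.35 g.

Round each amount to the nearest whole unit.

whole-barley flour: 367 g; maple syrup: 4 cup; bread flour: 1012 g; buttermilk: 1052 mL; honey: 2892 g

Scaling factor: 51/24 = 17/8 = 2.125.
whole-barley flour: (1 cup + 7 tbsp = 1.4375 cup) × 17/8 × 120 g/cup ≈ 367 g
maple syrup: 400 mL × 17/8 ÷ 240 mL/cup ≈ 4 cup
bread flour: (3 cup + 12 tbsp = 3.75 cup) × 17/8 × 127 g/cup ≈ 1012 g
buttermilk: (2 cup + 1 tbsp = 2.0625 cup) × 17/8 × 240 mL/cup ≈ 1052 mL
honey: 3 lb × 17/8 × 16 oz/lb × 28.35 g/oz ≈ 2892 g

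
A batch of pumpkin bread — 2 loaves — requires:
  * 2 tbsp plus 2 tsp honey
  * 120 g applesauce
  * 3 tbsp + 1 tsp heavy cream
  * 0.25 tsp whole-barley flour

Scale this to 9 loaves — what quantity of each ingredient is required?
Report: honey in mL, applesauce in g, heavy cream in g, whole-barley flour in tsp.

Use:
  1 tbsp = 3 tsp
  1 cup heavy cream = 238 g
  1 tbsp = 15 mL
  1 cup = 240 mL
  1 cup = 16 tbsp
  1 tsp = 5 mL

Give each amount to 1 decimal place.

Scaling factor: 9/2 = 4.5.
honey: (2 tbsp + 2 tsp = 8/3 tbsp) × 9/2 × 15 mL/tbsp = 180.0 mL
applesauce: 120 g × 9/2 = 540.0 g
heavy cream: (3 tbsp + 1 tsp = 10/3 tbsp) × 9/2 ÷ 16 tbsp/cup × 238 g/cup ≈ 223.1 g
whole-barley flour: 0.25 tsp × 9/2 ≈ 1.1 tsp

honey: 180.0 mL; applesauce: 540.0 g; heavy cream: 223.1 g; whole-barley flour: 1.1 tsp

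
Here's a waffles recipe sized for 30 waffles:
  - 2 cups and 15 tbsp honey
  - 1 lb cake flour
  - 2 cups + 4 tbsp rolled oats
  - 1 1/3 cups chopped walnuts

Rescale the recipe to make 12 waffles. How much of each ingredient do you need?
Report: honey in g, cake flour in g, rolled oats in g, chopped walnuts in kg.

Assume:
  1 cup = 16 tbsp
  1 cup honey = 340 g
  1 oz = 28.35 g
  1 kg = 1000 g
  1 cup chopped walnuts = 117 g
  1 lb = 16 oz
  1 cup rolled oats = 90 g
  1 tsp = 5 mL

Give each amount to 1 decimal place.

Scaling factor: 12/30 = 2/5 = 0.4.
honey: (2 cup + 15 tbsp = 2.9375 cup) × 2/5 × 340 g/cup = 399.5 g
cake flour: 1 lb × 2/5 × 16 oz/lb × 28.35 g/oz ≈ 181.4 g
rolled oats: (2 cup + 4 tbsp = 2.25 cup) × 2/5 × 90 g/cup = 81.0 g
chopped walnuts: 4/3 cup × 2/5 × 117 g/cup ÷ 1000 g/kg ≈ 0.1 kg

honey: 399.5 g; cake flour: 181.4 g; rolled oats: 81.0 g; chopped walnuts: 0.1 kg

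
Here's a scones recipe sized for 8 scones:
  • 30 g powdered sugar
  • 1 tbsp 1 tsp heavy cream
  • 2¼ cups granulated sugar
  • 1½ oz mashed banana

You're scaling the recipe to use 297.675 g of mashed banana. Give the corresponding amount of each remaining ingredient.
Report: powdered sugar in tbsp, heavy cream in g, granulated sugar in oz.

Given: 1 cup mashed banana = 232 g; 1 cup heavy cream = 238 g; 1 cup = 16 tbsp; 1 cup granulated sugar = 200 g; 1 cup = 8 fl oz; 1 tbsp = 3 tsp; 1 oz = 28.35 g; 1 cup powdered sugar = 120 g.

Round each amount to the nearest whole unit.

powdered sugar: 28 tbsp; heavy cream: 139 g; granulated sugar: 111 oz

The original recipe has 42.525 g of mashed banana, so the scaling factor is 297.675 ÷ 42.525 = 7.
powdered sugar: 30 g × 7 ÷ 120 g/cup × 16 tbsp/cup = 28 tbsp
heavy cream: (1 tbsp + 1 tsp = 4/3 tbsp) × 7 ÷ 16 tbsp/cup × 238 g/cup ≈ 139 g
granulated sugar: 2.25 cup × 7 × 200 g/cup ÷ 28.35 g/oz ≈ 111 oz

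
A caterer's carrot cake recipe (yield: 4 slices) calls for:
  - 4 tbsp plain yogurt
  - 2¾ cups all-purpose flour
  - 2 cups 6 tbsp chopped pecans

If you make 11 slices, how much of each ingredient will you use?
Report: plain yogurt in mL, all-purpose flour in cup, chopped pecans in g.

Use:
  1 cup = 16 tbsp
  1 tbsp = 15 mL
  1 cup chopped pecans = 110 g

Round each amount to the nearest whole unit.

Scaling factor: 11/4 = 2.75.
plain yogurt: 4 tbsp × 11/4 × 15 mL/tbsp = 165 mL
all-purpose flour: 2.75 cup × 11/4 ≈ 8 cup
chopped pecans: (2 cup + 6 tbsp = 2.375 cup) × 11/4 × 110 g/cup ≈ 718 g

plain yogurt: 165 mL; all-purpose flour: 8 cup; chopped pecans: 718 g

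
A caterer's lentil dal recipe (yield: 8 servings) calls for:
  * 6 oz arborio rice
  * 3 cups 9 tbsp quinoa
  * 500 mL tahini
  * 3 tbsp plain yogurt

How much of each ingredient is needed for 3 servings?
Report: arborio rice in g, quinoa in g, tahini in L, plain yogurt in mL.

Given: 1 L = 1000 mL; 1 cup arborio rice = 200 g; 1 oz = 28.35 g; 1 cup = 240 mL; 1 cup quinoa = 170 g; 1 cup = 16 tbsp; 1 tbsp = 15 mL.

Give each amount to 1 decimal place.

Scaling factor: 3/8 = 0.375.
arborio rice: 6 oz × 3/8 × 28.35 g/oz ≈ 63.8 g
quinoa: (3 cup + 9 tbsp = 3.5625 cup) × 3/8 × 170 g/cup ≈ 227.1 g
tahini: 500 mL × 3/8 ÷ 1000 mL/L ≈ 0.2 L
plain yogurt: 3 tbsp × 3/8 × 15 mL/tbsp ≈ 16.9 mL

arborio rice: 63.8 g; quinoa: 227.1 g; tahini: 0.2 L; plain yogurt: 16.9 mL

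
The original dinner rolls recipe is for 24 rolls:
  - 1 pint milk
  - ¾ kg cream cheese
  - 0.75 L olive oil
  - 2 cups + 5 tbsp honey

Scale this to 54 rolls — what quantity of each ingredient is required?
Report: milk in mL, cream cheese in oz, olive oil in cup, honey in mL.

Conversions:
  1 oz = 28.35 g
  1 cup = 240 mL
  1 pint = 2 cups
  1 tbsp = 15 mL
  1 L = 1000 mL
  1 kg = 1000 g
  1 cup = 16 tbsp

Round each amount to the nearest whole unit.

Scaling factor: 54/24 = 9/4 = 2.25.
milk: 1 pint × 9/4 × 2 cup/pint × 240 mL/cup = 1080 mL
cream cheese: 0.75 kg × 9/4 × 1000 g/kg ÷ 28.35 g/oz ≈ 60 oz
olive oil: 0.75 L × 9/4 × 1000 mL/L ÷ 240 mL/cup ≈ 7 cup
honey: (2 cup + 5 tbsp = 2.3125 cup) × 9/4 × 240 mL/cup ≈ 1249 mL

milk: 1080 mL; cream cheese: 60 oz; olive oil: 7 cup; honey: 1249 mL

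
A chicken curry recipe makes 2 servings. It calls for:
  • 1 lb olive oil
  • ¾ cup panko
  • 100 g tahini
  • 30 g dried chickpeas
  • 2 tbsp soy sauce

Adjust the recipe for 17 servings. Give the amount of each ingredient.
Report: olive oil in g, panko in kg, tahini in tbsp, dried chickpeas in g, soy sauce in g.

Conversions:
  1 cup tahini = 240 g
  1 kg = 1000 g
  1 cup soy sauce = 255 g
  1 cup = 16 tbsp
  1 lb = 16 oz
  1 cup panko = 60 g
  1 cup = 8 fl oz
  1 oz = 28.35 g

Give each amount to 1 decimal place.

Scaling factor: 17/2 = 8.5.
olive oil: 1 lb × 17/2 × 16 oz/lb × 28.35 g/oz = 3855.6 g
panko: 0.75 cup × 17/2 × 60 g/cup ÷ 1000 g/kg ≈ 0.4 kg
tahini: 100 g × 17/2 ÷ 240 g/cup × 16 tbsp/cup ≈ 56.7 tbsp
dried chickpeas: 30 g × 17/2 = 255.0 g
soy sauce: 2 tbsp × 17/2 ÷ 16 tbsp/cup × 255 g/cup ≈ 270.9 g

olive oil: 3855.6 g; panko: 0.4 kg; tahini: 56.7 tbsp; dried chickpeas: 255.0 g; soy sauce: 270.9 g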